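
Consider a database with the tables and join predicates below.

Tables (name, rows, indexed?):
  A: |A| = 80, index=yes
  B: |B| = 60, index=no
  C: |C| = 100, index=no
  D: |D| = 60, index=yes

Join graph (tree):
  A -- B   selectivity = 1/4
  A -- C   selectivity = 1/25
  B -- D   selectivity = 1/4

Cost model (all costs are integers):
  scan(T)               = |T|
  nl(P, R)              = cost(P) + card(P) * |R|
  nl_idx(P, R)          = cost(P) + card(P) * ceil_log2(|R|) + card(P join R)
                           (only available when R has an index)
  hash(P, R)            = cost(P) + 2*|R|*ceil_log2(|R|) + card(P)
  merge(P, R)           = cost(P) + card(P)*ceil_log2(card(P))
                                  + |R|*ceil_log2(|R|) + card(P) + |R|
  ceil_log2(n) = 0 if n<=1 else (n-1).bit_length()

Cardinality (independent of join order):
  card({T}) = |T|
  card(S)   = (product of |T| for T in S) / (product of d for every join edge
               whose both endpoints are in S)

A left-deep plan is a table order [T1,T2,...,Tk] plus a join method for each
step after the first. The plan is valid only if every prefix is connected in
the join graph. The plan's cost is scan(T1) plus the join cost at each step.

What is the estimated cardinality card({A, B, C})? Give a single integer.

Tables in S: A(80), B(60), C(100)
Edges inside S: A-B(d=4), A-C(d=25)
numerator = 80 * 60 * 100 = 480000
denominator = 4 * 25 = 100
card(S) = 480000 / 100 = 4800

4800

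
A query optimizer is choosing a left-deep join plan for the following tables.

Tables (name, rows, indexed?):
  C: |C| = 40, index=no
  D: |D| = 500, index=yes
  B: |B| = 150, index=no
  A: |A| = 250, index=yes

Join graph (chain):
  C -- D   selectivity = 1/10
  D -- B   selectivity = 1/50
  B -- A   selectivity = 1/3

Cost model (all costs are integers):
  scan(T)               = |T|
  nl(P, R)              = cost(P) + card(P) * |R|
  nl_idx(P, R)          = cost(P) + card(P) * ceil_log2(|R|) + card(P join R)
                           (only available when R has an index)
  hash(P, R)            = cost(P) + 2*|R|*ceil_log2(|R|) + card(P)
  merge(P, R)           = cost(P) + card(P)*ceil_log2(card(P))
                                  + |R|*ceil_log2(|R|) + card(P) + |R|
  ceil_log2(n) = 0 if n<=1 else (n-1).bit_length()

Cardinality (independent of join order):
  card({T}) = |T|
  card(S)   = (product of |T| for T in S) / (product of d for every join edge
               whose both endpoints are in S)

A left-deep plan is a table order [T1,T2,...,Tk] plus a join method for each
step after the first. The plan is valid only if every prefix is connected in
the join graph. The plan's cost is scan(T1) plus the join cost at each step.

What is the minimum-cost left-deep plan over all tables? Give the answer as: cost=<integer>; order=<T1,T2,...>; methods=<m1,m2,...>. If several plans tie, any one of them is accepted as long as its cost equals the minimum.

cost=14980; order=B,D,C,A; methods=nl_idx,hash,hash

Selinger DP (subsets sized 1..n):
  {C}: scan cost=40, card=40
  {D}: scan cost=500, card=500
  {B}: scan cost=150, card=150
  {A}: scan cost=250, card=250
  {CD}: card=2000; try (C,hash)→1480, (D,nl_idx)→2400, (D,merge)→5320, (C,merge)→5780, (D,hash)→9080, (D,nl)→20040 …(+1); best=1480 via (C,hash)
  {BD}: card=1500; try (D,nl_idx)→3000, (B,hash)→3400, (D,merge)→6500, (B,merge)→6850, (D,hash)→9300, (D,nl)→75150 …(+1); best=3000 via (D,nl_idx)
  {AB}: card=12500; try (B,hash)→2900, (A,merge)→3750, (B,merge)→3850, (A,hash)→4300, (A,nl_idx)→13850, (A,nl)→37650 …(+1); best=2900 via (B,hash)
  {BCD}: card=6000; try (C,hash)→4980, (B,hash)→5880, (C,merge)→21280, (B,merge)→26830, (C,nl)→63000, (B,nl)→301480; best=4980 via (C,hash)
  {ABD}: card=125000; try (A,hash)→8500, (A,merge)→23250, (D,hash)→24400, (A,nl_idx)→140000, (D,merge)→195400, (D,nl_idx)→240400 …(+2); best=8500 via (A,hash)
  {ABCD}: card=500000; try (A,hash)→14980, (A,merge)→91230, (C,hash)→133980, (A,nl_idx)→552980, (A,nl)→1504980, (C,merge)→2258780 …(+1); best=14980 via (A,hash)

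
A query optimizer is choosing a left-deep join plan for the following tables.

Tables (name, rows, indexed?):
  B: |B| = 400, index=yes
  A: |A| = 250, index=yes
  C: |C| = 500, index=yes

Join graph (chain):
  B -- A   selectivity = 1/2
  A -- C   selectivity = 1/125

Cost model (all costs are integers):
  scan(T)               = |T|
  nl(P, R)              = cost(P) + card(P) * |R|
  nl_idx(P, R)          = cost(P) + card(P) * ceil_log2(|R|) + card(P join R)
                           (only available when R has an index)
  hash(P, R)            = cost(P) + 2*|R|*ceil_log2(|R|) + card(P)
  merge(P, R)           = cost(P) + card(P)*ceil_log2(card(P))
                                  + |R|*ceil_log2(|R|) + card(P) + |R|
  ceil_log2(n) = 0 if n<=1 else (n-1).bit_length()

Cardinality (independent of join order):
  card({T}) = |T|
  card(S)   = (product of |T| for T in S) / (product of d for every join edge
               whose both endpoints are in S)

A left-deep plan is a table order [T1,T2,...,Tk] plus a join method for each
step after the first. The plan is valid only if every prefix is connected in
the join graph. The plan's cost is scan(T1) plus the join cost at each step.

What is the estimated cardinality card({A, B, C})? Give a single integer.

200000

Tables in S: A(250), B(400), C(500)
Edges inside S: B-A(d=2), A-C(d=125)
numerator = 250 * 400 * 500 = 50000000
denominator = 2 * 125 = 250
card(S) = 50000000 / 250 = 200000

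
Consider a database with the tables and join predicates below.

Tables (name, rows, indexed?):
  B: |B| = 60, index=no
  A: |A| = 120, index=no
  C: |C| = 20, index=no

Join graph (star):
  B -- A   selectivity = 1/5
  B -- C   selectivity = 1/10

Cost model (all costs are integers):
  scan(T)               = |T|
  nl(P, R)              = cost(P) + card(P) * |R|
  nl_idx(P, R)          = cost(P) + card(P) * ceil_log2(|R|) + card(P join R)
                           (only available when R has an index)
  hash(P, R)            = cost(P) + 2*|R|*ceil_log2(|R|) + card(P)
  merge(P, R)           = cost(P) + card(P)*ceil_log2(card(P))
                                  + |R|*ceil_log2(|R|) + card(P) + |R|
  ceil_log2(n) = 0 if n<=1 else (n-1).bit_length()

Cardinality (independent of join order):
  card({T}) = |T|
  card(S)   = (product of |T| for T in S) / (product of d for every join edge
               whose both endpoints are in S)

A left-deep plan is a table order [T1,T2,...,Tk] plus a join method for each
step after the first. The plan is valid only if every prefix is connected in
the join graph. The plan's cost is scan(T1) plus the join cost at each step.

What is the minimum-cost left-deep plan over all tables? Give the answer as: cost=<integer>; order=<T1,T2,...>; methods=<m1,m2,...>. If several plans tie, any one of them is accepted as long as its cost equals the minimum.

cost=2120; order=B,C,A; methods=hash,hash

Selinger DP (subsets sized 1..n):
  {B}: scan cost=60, card=60
  {A}: scan cost=120, card=120
  {C}: scan cost=20, card=20
  {AB}: card=1440; try (B,hash)→960, (A,merge)→1440, (B,merge)→1500, (A,hash)→1800, (A,nl)→7260, (B,nl)→7320; best=960 via (B,hash)
  {BC}: card=120; try (C,hash)→320, (B,merge)→560, (C,merge)→600, (B,hash)→760, (B,nl)→1220, (C,nl)→1260; best=320 via (C,hash)
  {ABC}: card=2880; try (A,hash)→2120, (A,merge)→2240, (C,hash)→2600, (A,nl)→14720, (C,merge)→18360, (C,nl)→29760; best=2120 via (A,hash)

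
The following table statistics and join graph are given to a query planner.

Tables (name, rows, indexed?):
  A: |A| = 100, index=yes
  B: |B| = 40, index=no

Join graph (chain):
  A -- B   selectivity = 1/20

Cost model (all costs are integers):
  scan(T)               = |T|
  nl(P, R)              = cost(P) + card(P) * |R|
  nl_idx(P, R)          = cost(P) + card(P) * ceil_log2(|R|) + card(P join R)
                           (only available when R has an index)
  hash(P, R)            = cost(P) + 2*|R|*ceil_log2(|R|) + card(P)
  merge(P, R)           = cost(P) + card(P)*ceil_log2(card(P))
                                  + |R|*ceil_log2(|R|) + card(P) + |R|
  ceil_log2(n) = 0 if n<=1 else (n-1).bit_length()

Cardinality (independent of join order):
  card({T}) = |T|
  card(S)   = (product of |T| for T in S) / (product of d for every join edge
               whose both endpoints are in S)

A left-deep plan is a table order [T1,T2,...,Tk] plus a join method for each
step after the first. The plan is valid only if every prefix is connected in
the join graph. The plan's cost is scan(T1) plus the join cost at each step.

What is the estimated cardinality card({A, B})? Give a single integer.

200

Tables in S: A(100), B(40)
Edges inside S: A-B(d=20)
numerator = 100 * 40 = 4000
denominator = 20 = 20
card(S) = 4000 / 20 = 200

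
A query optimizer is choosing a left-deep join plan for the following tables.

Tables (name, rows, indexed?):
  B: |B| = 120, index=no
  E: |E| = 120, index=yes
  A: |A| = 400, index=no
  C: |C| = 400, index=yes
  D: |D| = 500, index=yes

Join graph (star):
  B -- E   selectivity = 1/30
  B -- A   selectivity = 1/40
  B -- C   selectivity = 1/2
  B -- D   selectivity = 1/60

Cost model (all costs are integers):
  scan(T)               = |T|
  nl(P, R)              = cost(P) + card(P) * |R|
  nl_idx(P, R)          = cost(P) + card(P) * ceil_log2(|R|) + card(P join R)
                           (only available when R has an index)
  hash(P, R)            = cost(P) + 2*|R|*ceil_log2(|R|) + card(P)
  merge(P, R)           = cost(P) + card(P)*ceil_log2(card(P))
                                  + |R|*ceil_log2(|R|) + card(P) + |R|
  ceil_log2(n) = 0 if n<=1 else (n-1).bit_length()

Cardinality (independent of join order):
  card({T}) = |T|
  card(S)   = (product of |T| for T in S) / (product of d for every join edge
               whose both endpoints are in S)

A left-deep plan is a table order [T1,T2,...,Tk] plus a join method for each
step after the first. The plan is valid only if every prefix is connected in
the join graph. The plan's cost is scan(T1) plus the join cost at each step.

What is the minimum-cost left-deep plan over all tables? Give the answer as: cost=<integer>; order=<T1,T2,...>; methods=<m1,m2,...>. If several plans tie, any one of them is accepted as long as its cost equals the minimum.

cost=63280; order=B,D,E,A,C; methods=nl_idx,hash,hash,hash

Selinger DP (subsets sized 1..n):
  {B}: scan cost=120, card=120
  {E}: scan cost=120, card=120
  {A}: scan cost=400, card=400
  {C}: scan cost=400, card=400
  {D}: scan cost=500, card=500
  {BE}: card=480; try (E,nl_idx)→1440, (E,hash)→1920, (B,hash)→1920, (E,merge)→2040, (B,merge)→2040, (E,nl)→14520 …(+1); best=1440 via (E,nl_idx)
  {AB}: card=1200; try (B,hash)→2480, (A,merge)→5080, (B,merge)→5360, (A,hash)→7440, (A,nl)→48120, (B,nl)→48400; best=2480 via (B,hash)
  {BC}: card=24000; try (B,hash)→2480, (C,merge)→5080, (B,merge)→5360, (C,hash)→7440, (C,nl_idx)→25200, (C,nl)→48120 …(+1); best=2480 via (B,hash)
  {BD}: card=1000; try (D,nl_idx)→2200, (B,hash)→2680, (D,merge)→6080, (B,merge)→6460, (D,hash)→9240, (D,nl)→60120 …(+1); best=2200 via (D,nl_idx)
  {ABE}: card=4800; try (E,hash)→5360, (A,hash)→9120, (A,merge)→10240, (E,nl_idx)→15680, (E,merge)→17840, (E,nl)→146480 …(+1); best=5360 via (E,hash)
  {BCE}: card=96000; try (C,hash)→9120, (C,merge)→10240, (E,hash)→28160, (C,nl_idx)→101760, (C,nl)→193440, (E,nl_idx)→266480 …(+2); best=9120 via (C,hash)
  {BDE}: card=4000; try (E,hash)→4880, (D,nl_idx)→9760, (D,hash)→10920, (D,merge)→11240, (E,nl_idx)→13200, (E,merge)→14160 …(+2); best=4880 via (E,hash)
  {ABC}: card=240000; try (C,hash)→10880, (C,merge)→20880, (A,hash)→33680, (C,nl_idx)→253280, (A,merge)→390480, (C,nl)→482480 …(+1); best=10880 via (C,hash)
  {ABD}: card=10000; try (A,hash)→10400, (D,hash)→12680, (A,merge)→17200, (D,merge)→21880, (D,nl_idx)→23280, (A,nl)→402200 …(+1); best=10400 via (A,hash)
  {BCD}: card=200000; try (C,hash)→10400, (C,merge)→17200, (D,hash)→35480, (C,nl_idx)→211200, (D,merge)→391480, (C,nl)→402200 …(+2); best=10400 via (C,hash)
  {ABCE}: card=960000; try (C,hash)→17360, (C,merge)→76560, (A,hash)→112320, (E,hash)→252560, (C,nl_idx)→1008560, (A,merge)→1741120 …(+5); best=17360 via (C,hash)
  {ABDE}: card=40000; try (A,hash)→16080, (D,hash)→19160, (E,hash)→22080, (A,merge)→60880, (D,merge)→77560, (D,nl_idx)→88560 …(+5); best=16080 via (A,hash)
  {BCDE}: card=800000; try (C,hash)→16080, (C,merge)→60880, (D,hash)→114120, (E,hash)→212080, (C,nl_idx)→840880, (C,nl)→1604880 …(+6); best=16080 via (C,hash)
  {ABCD}: card=2000000; try (C,hash)→27600, (C,merge)→164400, (A,hash)→217600, (D,hash)→259880, (C,nl_idx)→2100400, (A,merge)→3814400 …(+5); best=27600 via (C,hash)
  {ABCDE}: card=8000000; try (C,hash)→63280, (C,merge)→700080, (A,hash)→823280, (D,hash)→986360, (E,hash)→2029280, (C,nl_idx)→8376080 …(+9); best=63280 via (C,hash)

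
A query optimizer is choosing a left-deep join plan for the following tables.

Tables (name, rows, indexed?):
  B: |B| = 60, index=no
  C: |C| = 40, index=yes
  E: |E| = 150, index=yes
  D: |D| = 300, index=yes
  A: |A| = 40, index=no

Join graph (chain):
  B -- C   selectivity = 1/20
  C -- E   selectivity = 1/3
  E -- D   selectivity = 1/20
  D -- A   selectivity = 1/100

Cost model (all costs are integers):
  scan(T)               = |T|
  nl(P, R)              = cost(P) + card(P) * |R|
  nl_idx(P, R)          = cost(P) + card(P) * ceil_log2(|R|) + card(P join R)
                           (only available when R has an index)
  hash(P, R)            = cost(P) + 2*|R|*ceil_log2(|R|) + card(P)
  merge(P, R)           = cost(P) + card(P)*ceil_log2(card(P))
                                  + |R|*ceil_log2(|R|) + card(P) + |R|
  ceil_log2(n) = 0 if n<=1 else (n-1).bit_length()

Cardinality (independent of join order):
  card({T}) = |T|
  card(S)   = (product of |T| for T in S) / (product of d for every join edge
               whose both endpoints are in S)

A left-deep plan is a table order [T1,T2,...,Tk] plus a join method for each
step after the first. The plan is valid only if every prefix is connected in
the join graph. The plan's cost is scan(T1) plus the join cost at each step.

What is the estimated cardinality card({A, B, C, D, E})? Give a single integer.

36000

Tables in S: A(40), B(60), C(40), D(300), E(150)
Edges inside S: B-C(d=20), C-E(d=3), E-D(d=20), D-A(d=100)
numerator = 40 * 60 * 40 * 300 * 150 = 4320000000
denominator = 20 * 3 * 20 * 100 = 120000
card(S) = 4320000000 / 120000 = 36000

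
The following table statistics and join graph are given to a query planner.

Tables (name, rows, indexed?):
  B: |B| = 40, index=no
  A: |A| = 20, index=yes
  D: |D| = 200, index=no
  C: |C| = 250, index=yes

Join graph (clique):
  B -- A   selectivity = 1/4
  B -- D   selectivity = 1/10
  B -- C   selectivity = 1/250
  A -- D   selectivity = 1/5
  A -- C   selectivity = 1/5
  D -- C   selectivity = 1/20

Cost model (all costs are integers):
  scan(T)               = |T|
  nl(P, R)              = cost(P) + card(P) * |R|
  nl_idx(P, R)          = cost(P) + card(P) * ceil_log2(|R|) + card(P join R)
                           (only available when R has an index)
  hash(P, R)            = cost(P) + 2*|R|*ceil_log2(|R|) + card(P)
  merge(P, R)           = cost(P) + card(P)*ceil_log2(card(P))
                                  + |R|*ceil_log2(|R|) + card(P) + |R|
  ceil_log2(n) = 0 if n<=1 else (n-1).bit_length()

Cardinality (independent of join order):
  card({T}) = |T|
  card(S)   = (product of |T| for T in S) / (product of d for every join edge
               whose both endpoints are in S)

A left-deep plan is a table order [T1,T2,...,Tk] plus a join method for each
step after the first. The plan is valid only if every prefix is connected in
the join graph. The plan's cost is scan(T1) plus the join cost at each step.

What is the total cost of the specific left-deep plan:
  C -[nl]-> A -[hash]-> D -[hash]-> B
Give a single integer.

step 1: scan C: cost=250, card=250
step 2: join A via nl
    card(P join A) = 250*20/(5) = 1000
    cost = 250 + 250*20 = 5250
step 3: join D via hash
    card(P join D) = 1000*200/(5*20) = 2000
    cost = 5250 + 2*200*8 + 1000 = 9450
step 4: join B via hash
    card(P join B) = 2000*40/(4*10*250) = 8
    cost = 9450 + 2*40*6 + 2000 = 11930

11930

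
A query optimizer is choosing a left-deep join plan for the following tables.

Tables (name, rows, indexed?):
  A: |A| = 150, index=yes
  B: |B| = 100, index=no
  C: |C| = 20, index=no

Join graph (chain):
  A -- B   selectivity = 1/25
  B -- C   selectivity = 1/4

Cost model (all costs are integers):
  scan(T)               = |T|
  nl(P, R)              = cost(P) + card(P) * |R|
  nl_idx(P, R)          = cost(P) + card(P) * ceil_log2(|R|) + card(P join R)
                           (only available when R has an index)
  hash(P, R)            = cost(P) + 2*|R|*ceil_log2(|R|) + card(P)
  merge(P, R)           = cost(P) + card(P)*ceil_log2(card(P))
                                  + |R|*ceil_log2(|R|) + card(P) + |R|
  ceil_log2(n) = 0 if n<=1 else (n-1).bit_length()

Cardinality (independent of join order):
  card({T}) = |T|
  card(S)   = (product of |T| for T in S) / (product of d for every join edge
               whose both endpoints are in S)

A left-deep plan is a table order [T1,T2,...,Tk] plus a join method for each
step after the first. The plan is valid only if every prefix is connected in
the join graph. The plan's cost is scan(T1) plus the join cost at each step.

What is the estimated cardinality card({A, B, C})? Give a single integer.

3000

Tables in S: A(150), B(100), C(20)
Edges inside S: A-B(d=25), B-C(d=4)
numerator = 150 * 100 * 20 = 300000
denominator = 25 * 4 = 100
card(S) = 300000 / 100 = 3000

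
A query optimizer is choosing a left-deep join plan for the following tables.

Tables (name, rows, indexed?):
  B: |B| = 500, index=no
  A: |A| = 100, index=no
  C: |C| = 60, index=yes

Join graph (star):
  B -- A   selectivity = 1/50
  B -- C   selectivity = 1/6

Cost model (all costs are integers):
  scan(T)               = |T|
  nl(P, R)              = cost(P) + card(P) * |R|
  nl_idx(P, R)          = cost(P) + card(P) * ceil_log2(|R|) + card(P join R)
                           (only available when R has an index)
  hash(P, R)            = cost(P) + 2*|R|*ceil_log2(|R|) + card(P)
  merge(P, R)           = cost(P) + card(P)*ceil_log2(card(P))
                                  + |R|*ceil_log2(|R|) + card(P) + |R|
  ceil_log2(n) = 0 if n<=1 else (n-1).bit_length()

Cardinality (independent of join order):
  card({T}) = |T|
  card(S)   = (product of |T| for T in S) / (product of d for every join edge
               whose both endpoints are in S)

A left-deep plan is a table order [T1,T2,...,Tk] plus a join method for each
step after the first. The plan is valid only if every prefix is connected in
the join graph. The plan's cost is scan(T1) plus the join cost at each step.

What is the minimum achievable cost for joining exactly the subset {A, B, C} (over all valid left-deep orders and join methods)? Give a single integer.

4120

Selinger DP over subsets of {A,B,C}:
  {B}: scan cost=500, card=500
  {A}: scan cost=100, card=100
  {C}: scan cost=60, card=60
  {AB}: card=1000; try (A,hash)→2400, (B,merge)→5900, (A,merge)→6300, (B,hash)→9200, (B,nl)→50100, (A,nl)→50500; best=2400 via (A,hash)
  {BC}: card=5000; try (C,hash)→1720, (B,merge)→5480, (C,merge)→5920, (C,nl_idx)→8500, (B,hash)→9120, (B,nl)→30060 …(+1); best=1720 via (C,hash)
  {ABC}: card=10000; try (C,hash)→4120, (A,hash)→8120, (C,merge)→13820, (C,nl_idx)→18400, (C,nl)→62400, (A,merge)→72520 …(+1); best=4120 via (C,hash)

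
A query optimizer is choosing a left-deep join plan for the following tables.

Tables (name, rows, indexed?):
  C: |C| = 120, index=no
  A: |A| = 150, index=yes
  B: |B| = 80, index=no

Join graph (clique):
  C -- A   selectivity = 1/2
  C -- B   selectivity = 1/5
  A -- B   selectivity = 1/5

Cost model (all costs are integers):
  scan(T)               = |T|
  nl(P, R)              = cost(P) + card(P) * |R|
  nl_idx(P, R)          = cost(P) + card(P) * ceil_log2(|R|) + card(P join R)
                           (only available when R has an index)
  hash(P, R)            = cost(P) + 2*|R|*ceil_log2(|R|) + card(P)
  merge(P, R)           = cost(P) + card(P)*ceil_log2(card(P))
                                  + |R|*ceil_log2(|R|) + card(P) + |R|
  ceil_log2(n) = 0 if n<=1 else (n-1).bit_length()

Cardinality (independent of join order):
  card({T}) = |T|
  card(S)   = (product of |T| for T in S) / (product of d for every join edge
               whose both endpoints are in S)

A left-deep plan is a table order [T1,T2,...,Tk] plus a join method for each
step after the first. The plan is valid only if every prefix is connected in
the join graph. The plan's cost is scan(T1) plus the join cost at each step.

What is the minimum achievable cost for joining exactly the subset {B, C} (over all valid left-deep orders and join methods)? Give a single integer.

1360

Selinger DP over subsets of {B,C}:
  {C}: scan cost=120, card=120
  {B}: scan cost=80, card=80
  {BC}: card=1920; try (B,hash)→1360, (C,merge)→1680, (B,merge)→1720, (C,hash)→1840, (C,nl)→9680, (B,nl)→9720; best=1360 via (B,hash)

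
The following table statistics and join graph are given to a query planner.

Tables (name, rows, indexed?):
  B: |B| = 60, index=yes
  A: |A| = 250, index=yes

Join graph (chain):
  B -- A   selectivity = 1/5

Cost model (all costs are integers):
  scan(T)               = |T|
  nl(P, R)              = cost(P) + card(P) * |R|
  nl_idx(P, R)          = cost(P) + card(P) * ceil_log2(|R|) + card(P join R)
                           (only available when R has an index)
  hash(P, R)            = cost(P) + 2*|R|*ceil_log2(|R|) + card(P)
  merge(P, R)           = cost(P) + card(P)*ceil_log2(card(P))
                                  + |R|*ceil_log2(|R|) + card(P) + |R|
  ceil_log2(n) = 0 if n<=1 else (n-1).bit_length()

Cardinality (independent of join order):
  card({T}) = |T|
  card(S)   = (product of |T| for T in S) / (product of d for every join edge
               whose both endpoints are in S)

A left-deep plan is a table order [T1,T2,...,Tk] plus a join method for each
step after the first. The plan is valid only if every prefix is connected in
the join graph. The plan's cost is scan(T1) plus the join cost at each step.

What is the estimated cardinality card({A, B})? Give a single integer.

Tables in S: A(250), B(60)
Edges inside S: B-A(d=5)
numerator = 250 * 60 = 15000
denominator = 5 = 5
card(S) = 15000 / 5 = 3000

3000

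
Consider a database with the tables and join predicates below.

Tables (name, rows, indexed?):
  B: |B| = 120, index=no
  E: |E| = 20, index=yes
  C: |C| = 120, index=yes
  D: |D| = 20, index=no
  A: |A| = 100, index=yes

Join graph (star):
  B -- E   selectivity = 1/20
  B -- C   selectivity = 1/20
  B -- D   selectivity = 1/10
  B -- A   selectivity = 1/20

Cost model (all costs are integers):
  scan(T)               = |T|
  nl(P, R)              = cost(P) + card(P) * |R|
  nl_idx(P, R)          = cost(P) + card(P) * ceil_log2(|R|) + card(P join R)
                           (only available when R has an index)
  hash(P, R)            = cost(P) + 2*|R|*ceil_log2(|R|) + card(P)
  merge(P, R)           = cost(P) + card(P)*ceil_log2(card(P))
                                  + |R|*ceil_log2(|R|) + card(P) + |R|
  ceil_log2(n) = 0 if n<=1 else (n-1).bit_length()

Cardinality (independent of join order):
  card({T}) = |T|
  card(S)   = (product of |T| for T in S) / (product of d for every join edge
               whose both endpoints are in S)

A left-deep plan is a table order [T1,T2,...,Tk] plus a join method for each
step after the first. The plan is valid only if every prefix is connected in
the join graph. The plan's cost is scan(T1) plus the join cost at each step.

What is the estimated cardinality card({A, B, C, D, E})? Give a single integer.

Tables in S: A(100), B(120), C(120), D(20), E(20)
Edges inside S: B-E(d=20), B-C(d=20), B-D(d=10), B-A(d=20)
numerator = 100 * 120 * 120 * 20 * 20 = 576000000
denominator = 20 * 20 * 10 * 20 = 80000
card(S) = 576000000 / 80000 = 7200

7200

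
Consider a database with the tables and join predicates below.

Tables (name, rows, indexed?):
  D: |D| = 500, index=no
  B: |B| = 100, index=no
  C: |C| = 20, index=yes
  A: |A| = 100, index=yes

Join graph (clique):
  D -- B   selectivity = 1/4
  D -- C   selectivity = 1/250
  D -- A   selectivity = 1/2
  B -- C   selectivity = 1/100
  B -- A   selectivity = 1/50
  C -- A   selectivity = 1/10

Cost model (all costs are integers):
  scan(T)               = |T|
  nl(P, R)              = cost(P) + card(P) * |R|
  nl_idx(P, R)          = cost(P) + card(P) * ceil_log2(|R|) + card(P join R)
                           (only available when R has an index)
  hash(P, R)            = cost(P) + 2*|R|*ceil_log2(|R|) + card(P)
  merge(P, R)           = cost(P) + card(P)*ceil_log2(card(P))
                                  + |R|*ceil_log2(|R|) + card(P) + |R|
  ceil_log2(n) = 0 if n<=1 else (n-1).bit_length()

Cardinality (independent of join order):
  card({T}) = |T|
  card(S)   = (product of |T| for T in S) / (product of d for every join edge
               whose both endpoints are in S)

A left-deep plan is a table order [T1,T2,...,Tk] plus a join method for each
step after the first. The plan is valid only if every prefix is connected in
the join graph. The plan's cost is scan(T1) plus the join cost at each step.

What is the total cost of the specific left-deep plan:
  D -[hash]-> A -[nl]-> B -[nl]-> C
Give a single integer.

step 1: scan D: cost=500, card=500
step 2: join A via hash
    card(P join A) = 500*100/(2) = 25000
    cost = 500 + 2*100*7 + 500 = 2400
step 3: join B via nl
    card(P join B) = 25000*100/(4*50) = 12500
    cost = 2400 + 25000*100 = 2502400
step 4: join C via nl
    card(P join C) = 12500*20/(250*100*10) = 1
    cost = 2502400 + 12500*20 = 2752400

2752400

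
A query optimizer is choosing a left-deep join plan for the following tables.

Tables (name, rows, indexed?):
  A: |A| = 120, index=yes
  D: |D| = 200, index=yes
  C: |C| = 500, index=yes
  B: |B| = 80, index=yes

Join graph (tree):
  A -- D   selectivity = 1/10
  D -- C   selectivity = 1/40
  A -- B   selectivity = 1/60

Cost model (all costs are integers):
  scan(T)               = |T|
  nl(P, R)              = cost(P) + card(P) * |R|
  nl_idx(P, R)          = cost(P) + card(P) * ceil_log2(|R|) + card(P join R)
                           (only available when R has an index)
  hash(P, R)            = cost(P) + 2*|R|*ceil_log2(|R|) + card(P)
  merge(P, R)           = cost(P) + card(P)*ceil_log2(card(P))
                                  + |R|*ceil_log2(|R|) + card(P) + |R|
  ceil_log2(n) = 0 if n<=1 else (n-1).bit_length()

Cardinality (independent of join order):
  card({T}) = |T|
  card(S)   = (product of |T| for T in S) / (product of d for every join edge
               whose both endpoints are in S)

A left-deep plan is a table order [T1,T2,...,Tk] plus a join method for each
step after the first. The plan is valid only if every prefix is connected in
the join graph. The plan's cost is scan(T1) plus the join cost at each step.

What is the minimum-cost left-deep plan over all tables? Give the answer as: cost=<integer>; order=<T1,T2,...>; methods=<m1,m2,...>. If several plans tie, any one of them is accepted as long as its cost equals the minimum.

cost=16240; order=B,A,D,C; methods=nl_idx,merge,hash

Selinger DP (subsets sized 1..n):
  {A}: scan cost=120, card=120
  {D}: scan cost=200, card=200
  {C}: scan cost=500, card=500
  {B}: scan cost=80, card=80
  {AD}: card=2400; try (A,hash)→2080, (D,merge)→2880, (A,merge)→2960, (D,hash)→3440, (D,nl_idx)→3480, (A,nl_idx)→4000 …(+2); best=2080 via (A,hash)
  {AB}: card=160; try (A,nl_idx)→800, (B,nl_idx)→1120, (B,hash)→1360, (A,merge)→1680, (B,merge)→1720, (A,hash)→1840 …(+2); best=800 via (A,nl_idx)
  {CD}: card=2500; try (D,hash)→4200, (C,nl_idx)→4500, (D,nl_idx)→7000, (C,merge)→7000, (D,merge)→7300, (C,hash)→9400 …(+2); best=4200 via (D,hash)
  {ACD}: card=30000; try (A,hash)→8380, (C,hash)→13480, (A,merge)→37660, (C,merge)→38280, (A,nl_idx)→51700, (C,nl_idx)→53680 …(+2); best=8380 via (A,hash)
  {ABD}: card=3200; try (D,merge)→4040, (D,hash)→4160, (D,nl_idx)→5280, (B,hash)→5600, (B,nl_idx)→22080, (D,nl)→32800 …(+2); best=4040 via (D,merge)
  {ABCD}: card=40000; try (C,hash)→16240, (B,hash)→39500, (C,merge)→50640, (C,nl_idx)→72840, (B,nl_idx)→258380, (B,merge)→489020 …(+2); best=16240 via (C,hash)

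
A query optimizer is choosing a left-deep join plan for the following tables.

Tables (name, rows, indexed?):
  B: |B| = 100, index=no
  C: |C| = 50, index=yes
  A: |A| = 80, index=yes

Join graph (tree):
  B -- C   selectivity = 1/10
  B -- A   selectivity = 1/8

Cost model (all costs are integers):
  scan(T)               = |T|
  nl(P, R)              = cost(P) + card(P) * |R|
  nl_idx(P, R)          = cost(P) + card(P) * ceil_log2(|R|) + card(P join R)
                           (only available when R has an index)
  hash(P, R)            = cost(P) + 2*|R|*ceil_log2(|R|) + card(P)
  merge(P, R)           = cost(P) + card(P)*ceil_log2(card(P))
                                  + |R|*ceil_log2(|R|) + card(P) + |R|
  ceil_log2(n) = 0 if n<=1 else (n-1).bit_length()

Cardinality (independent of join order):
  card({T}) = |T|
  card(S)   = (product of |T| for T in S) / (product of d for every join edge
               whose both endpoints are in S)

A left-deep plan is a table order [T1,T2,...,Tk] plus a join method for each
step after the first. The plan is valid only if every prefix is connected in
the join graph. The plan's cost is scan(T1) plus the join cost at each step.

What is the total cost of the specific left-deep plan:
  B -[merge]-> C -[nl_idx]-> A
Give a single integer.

9750

step 1: scan B: cost=100, card=100
step 2: join C via merge
    card(P join C) = 100*50/(10) = 500
    cost = 100 + 100*7 + 50*6 + 100 + 50 = 1250
step 3: join A via nl_idx
    card(P join A) = 500*80/(8) = 5000
    cost = 1250 + 500*7 + 5000 = 9750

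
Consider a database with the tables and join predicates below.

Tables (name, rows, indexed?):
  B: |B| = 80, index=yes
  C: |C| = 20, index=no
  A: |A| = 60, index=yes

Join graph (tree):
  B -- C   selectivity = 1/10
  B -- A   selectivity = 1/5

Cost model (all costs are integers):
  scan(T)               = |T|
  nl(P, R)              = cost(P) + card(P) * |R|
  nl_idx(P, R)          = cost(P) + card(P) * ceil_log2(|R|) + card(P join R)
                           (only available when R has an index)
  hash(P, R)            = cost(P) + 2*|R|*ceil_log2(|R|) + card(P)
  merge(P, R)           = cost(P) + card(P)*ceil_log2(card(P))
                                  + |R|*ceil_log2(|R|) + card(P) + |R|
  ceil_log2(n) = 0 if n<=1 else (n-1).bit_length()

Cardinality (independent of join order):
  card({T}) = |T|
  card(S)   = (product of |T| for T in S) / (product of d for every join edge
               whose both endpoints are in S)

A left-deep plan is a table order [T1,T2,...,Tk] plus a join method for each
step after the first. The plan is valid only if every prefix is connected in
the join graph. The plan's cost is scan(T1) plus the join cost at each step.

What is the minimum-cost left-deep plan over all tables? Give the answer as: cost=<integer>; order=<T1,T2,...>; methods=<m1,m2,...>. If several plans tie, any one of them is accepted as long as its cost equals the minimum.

cost=1200; order=C,B,A; methods=nl_idx,hash

Selinger DP (subsets sized 1..n):
  {B}: scan cost=80, card=80
  {C}: scan cost=20, card=20
  {A}: scan cost=60, card=60
  {BC}: card=160; try (B,nl_idx)→320, (C,hash)→360, (B,merge)→780, (C,merge)→840, (B,hash)→1160, (B,nl)→1620 …(+1); best=320 via (B,nl_idx)
  {AB}: card=960; try (A,hash)→880, (B,merge)→1120, (A,merge)→1140, (B,hash)→1240, (B,nl_idx)→1440, (A,nl_idx)→1520 …(+2); best=880 via (A,hash)
  {ABC}: card=1920; try (A,hash)→1200, (C,hash)→2040, (A,merge)→2180, (A,nl_idx)→3200, (A,nl)→9920, (C,merge)→11560 …(+1); best=1200 via (A,hash)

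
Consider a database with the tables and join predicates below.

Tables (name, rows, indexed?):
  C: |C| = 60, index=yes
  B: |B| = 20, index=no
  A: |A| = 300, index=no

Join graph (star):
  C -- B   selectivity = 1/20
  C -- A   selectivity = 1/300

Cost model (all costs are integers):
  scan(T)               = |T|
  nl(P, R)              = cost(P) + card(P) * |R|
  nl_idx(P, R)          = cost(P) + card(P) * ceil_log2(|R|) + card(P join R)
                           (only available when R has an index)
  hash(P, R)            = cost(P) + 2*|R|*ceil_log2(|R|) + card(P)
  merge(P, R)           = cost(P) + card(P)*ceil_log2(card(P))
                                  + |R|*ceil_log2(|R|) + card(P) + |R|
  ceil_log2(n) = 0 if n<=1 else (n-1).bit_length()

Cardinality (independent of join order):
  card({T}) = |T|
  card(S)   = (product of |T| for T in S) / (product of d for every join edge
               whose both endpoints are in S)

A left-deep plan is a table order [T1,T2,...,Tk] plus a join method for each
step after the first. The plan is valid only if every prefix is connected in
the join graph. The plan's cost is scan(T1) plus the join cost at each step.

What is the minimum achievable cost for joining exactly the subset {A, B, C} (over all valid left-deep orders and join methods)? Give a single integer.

Selinger DP over subsets of {A,B,C}:
  {C}: scan cost=60, card=60
  {B}: scan cost=20, card=20
  {A}: scan cost=300, card=300
  {BC}: card=60; try (C,nl_idx)→200, (B,hash)→320, (C,merge)→560, (B,merge)→600, (C,hash)→760, (C,nl)→1220 …(+1); best=200 via (C,nl_idx)
  {AC}: card=60; try (C,hash)→1320, (C,nl_idx)→2160, (A,merge)→3480, (C,merge)→3720, (A,hash)→5520, (A,nl)→18060 …(+1); best=1320 via (C,hash)
  {ABC}: card=60; try (B,hash)→1580, (B,merge)→1860, (B,nl)→2520, (A,merge)→3620, (A,hash)→5660, (A,nl)→18200; best=1580 via (B,hash)

1580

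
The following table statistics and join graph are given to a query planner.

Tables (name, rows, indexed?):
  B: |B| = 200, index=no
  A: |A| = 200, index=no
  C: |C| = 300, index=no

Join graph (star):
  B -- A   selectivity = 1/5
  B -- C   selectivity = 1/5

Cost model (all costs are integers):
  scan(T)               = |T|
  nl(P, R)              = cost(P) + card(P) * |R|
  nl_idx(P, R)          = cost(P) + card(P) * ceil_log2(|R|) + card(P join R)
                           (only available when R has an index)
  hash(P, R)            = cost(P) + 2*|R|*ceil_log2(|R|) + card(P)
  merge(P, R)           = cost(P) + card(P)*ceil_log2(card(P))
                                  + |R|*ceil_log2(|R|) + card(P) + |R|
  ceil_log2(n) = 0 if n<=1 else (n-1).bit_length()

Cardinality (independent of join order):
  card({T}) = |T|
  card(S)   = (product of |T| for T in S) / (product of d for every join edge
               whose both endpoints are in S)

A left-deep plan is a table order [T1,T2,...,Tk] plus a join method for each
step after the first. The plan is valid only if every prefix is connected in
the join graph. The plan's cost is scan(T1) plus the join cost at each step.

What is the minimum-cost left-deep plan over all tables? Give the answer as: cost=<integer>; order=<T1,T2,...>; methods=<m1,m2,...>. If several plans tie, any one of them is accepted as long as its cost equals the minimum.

cost=17000; order=A,B,C; methods=hash,hash

Selinger DP (subsets sized 1..n):
  {B}: scan cost=200, card=200
  {A}: scan cost=200, card=200
  {C}: scan cost=300, card=300
  {AB}: card=8000; try (B,hash)→3600, (A,hash)→3600, (B,merge)→3800, (A,merge)→3800, (B,nl)→40200, (A,nl)→40200; best=3600 via (B,hash)
  {BC}: card=12000; try (B,hash)→3800, (C,merge)→5000, (B,merge)→5100, (C,hash)→5800, (C,nl)→60200, (B,nl)→60300; best=3800 via (B,hash)
  {ABC}: card=480000; try (C,hash)→17000, (A,hash)→19000, (C,merge)→118600, (A,merge)→185600, (C,nl)→2403600, (A,nl)→2403800; best=17000 via (C,hash)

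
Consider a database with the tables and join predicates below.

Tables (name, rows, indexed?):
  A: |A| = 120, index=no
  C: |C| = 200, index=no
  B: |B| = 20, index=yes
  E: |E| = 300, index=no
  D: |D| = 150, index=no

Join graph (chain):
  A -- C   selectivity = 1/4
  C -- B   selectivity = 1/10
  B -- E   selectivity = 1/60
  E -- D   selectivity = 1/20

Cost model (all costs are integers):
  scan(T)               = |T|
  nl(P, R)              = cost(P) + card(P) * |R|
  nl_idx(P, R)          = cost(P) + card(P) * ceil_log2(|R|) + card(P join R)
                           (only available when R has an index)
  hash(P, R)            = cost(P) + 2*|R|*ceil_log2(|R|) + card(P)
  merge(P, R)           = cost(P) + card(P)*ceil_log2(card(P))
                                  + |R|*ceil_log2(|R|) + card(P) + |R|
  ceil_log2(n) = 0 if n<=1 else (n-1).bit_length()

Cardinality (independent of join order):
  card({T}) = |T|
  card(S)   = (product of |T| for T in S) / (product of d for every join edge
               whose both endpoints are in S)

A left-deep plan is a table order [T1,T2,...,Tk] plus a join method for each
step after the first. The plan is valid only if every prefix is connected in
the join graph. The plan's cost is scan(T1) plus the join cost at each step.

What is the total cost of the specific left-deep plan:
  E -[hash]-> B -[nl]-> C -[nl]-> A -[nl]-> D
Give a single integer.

9260800

step 1: scan E: cost=300, card=300
step 2: join B via hash
    card(P join B) = 300*20/(60) = 100
    cost = 300 + 2*20*5 + 300 = 800
step 3: join C via nl
    card(P join C) = 100*200/(10) = 2000
    cost = 800 + 100*200 = 20800
step 4: join A via nl
    card(P join A) = 2000*120/(4) = 60000
    cost = 20800 + 2000*120 = 260800
step 5: join D via nl
    card(P join D) = 60000*150/(20) = 450000
    cost = 260800 + 60000*150 = 9260800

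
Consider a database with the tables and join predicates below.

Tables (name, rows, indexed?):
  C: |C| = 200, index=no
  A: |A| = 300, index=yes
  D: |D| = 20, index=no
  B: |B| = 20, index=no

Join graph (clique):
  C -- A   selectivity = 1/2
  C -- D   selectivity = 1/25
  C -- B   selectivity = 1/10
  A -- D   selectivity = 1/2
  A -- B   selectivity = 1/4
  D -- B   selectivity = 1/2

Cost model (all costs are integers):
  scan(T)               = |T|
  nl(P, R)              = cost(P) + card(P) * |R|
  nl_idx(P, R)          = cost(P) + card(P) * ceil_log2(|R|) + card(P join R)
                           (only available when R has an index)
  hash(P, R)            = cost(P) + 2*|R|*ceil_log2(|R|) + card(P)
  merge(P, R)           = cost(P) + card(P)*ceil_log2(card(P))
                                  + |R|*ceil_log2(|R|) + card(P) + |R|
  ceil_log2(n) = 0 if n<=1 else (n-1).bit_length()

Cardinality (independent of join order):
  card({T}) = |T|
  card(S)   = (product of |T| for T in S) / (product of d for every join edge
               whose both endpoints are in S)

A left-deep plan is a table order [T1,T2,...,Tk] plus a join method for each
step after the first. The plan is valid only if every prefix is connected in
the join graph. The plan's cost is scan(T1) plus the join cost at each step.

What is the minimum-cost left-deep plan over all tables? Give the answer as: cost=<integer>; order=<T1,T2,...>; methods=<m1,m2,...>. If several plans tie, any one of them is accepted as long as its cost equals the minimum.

Selinger DP (subsets sized 1..n):
  {C}: scan cost=200, card=200
  {A}: scan cost=300, card=300
  {D}: scan cost=20, card=20
  {B}: scan cost=20, card=20
  {AC}: card=30000; try (C,hash)→3800, (A,merge)→5000, (C,merge)→5100, (A,hash)→5800, (A,nl_idx)→32000, (A,nl)→60200 …(+1); best=3800 via (C,hash)
  {CD}: card=160; try (D,hash)→600, (C,merge)→1940, (D,merge)→2120, (C,hash)→3240, (C,nl)→4020, (D,nl)→4200; best=600 via (D,hash)
  {BC}: card=400; try (B,hash)→600, (C,merge)→1940, (B,merge)→2120, (C,hash)→3240, (C,nl)→4020, (B,nl)→4200; best=600 via (B,hash)
  {AD}: card=3000; try (D,hash)→800, (A,merge)→3140, (A,nl_idx)→3200, (D,merge)→3420, (A,hash)→5440, (A,nl)→6020 …(+1); best=800 via (D,hash)
  {AB}: card=1500; try (B,hash)→800, (A,nl_idx)→1700, (A,merge)→3140, (B,merge)→3420, (A,hash)→5440, (A,nl)→6020 …(+1); best=800 via (B,hash)
  {BD}: card=200; try (D,hash)→240, (B,hash)→240, (D,merge)→260, (B,merge)→260, (D,nl)→420, (B,nl)→420; best=240 via (D,hash)
  {ACD}: card=12000; try (A,merge)→5040, (A,hash)→6160, (C,hash)→7000, (A,nl_idx)→14040, (D,hash)→34000, (C,merge)→41600 …(+4); best=5040 via (A,merge)
  {ABC}: card=15000; try (C,hash)→5500, (A,hash)→6400, (A,merge)→7600, (A,nl_idx)→19200, (C,merge)→20600, (B,hash)→34000 …(+4); best=5500 via (C,hash)
  {BCD}: card=160; try (B,hash)→960, (D,hash)→1200, (B,merge)→2160, (C,hash)→3640, (B,nl)→3800, (C,merge)→3840 …(+3); best=960 via (B,hash)
  {ABD}: card=7500; try (D,hash)→2500, (B,hash)→4000, (A,merge)→5040, (A,hash)→5840, (A,nl_idx)→9540, (D,merge)→18920 …(+4); best=2500 via (D,hash)
  {ABCD}: card=3000; try (A,merge)→5400, (A,nl_idx)→5400, (A,hash)→6520, (C,hash)→13200, (B,hash)→17240, (D,hash)→20700 …(+7); best=5400 via (A,merge)

cost=5400; order=C,D,B,A; methods=hash,hash,merge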